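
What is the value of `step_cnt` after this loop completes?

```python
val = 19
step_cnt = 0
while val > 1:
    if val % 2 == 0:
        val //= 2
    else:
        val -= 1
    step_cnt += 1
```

Steps to reduce 19 to 1
`step_cnt` takes the values: 0 → 1 → 2 → 3 → 4 → 5 → 6

Answer: 6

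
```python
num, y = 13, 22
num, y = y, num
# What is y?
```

Trace:
`num, y = 13, 22` → num = 13; y = 22
`num, y = y, num` → num = 22; y = 13
So y = 13

Answer: 13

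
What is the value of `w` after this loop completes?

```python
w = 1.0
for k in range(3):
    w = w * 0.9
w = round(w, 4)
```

Exponential decay: 1.0 * 0.9^3
`w` takes the values: 1.0 → 0.9 → 0.81 → 0.729

Answer: 0.729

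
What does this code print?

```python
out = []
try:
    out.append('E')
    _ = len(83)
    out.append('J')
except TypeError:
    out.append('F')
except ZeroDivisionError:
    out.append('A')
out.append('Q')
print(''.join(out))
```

Execution trace: 'E' (try body) → 'F' (except TypeError) → 'Q' (after the try/except). Output: EFQ

Answer: EFQ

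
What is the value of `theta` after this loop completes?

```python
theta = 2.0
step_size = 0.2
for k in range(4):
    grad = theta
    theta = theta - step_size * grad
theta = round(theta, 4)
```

Gradient descent: w = 2.0 * (1 - 0.2)^4
`theta` takes the values: 2.0 → 1.6 → 1.28 → 1.024 → 0.8192

Answer: 0.8192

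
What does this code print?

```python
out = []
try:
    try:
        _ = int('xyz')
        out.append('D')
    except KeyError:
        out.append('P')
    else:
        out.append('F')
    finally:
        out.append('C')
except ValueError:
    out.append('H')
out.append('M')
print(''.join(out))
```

Execution trace: 'C' (finally) → 'H' (outer except ValueError) → 'M' (after the try/except). Output: CHM

Answer: CHM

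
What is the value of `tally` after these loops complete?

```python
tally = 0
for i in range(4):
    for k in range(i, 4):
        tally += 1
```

Upper triangle: 4 + 3 + ... + 1
`tally` takes the values: 0 → 1 → 2 → 3 → 4 → 5 → 6 → 7 → 8 → 9 → 10

Answer: 10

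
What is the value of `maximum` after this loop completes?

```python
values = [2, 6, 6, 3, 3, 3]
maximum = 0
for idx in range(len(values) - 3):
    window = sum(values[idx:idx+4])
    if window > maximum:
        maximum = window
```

Max sum of 4-element window in [2, 6, 6, 3, 3, 3]
`maximum` takes the values: 0 → 17 → 18

Answer: 18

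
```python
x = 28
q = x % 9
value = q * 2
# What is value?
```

Trace:
`x = 28` → x = 28
`q = x % 9` → q = 1
`value = q * 2` → value = 2
So value = 2

Answer: 2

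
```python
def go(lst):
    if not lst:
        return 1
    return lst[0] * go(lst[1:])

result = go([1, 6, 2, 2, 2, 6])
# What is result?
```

Product over [1, 6, 2, 2, 2, 6] = 1 * 6 * 2 * 2 * 2 * 6 = 288

Answer: 288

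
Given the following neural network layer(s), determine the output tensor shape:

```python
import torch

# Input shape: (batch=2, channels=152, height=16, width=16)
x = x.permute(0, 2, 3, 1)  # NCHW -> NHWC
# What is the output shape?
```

Input: (2, 152, 16, 16) -> Output: (2, 16, 16, 152)

Answer: (2, 16, 16, 152)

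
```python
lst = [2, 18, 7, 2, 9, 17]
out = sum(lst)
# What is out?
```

Trace:
`lst = [2, 18, 7, 2, 9, 17]` → lst = [2, 18, 7, 2, 9, 17]
`out = sum(lst)` → out = 55
So out = 55

Answer: 55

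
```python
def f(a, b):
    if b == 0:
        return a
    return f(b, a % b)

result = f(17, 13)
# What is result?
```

f(17, 13) -> f(13, 4) -> f(4, 1) -> f(1, 0) -> 1

Answer: 1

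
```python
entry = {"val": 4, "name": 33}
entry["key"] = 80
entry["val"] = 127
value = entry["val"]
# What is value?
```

Trace:
`entry = {"val": 4, "name": 33}` → entry = {'val': 4, 'name': 33}
`entry["key"] = 80` → entry = {'val': 4, 'name': 33, 'key': 80}
`entry["val"] = 127` → entry = {'val': 127, 'name': 33, 'key': 80}
`value = entry["val"]` → value = 127
So value = 127

Answer: 127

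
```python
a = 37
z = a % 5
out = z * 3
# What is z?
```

Trace:
`a = 37` → a = 37
`z = a % 5` → z = 2
`out = z * 3` → out = 6
So z = 2

Answer: 2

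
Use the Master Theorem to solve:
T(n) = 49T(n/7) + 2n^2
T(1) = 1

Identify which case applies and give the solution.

a=49, b=7, f(n)=2n^2. log_7(49) = 2. Since c=2 = 2, Case 2 applies: T(n) = Θ(n^log_b(a) · log n) = O(n^2 log n).

Answer: O(n^2 log n) - Case 2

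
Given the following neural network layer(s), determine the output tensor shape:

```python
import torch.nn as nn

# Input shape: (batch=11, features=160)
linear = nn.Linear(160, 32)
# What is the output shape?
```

Input: (11, 160) -> Output: (11, 32)

Answer: (11, 32)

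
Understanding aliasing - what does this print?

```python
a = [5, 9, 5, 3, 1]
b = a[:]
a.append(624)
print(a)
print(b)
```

Key concept: slice [:] creates copy.
Step by step:
`a = [5, 9, 5, 3, 1]` → a = [5, 9, 5, 3, 1]
`b = a[:]` → b = [5, 9, 5, 3, 1]
`a.append(624)` → a = [5, 9, 5, 3, 1, 624]
`print(a)` → prints [5, 9, 5, 3, 1, 624]
`print(b)` → prints [5, 9, 5, 3, 1]

Answer:
[5, 9, 5, 3, 1, 624]
[5, 9, 5, 3, 1]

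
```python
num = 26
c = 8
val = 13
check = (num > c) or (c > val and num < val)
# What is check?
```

Trace:
`num = 26` → num = 26
`c = 8` → c = 8
`val = 13` → val = 13
`check = (num > c) or (c > val and num < val)` → check = True
So check = True

Answer: True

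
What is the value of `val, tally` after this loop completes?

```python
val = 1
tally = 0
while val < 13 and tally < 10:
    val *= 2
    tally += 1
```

Double until >= 13 or 10 iterations
`val, tally` takes the values: (1, 0) → (2, 0) → (2, 1) → (4, 1) → (4, 2) → (8, 2) → (8, 3) → (16, 3) → (16, 4)

Answer: 16, 4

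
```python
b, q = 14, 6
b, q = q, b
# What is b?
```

Trace:
`b, q = 14, 6` → b = 14; q = 6
`b, q = q, b` → b = 6; q = 14
So b = 6

Answer: 6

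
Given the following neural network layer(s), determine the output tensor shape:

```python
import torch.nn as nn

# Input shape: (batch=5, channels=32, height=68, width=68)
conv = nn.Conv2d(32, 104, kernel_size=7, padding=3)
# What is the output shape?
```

Input: (5, 32, 68, 68) -> Output: (5, 104, 68, 68)

Answer: (5, 104, 68, 68)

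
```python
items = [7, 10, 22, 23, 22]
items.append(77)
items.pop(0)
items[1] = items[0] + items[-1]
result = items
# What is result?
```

Trace:
`items = [7, 10, 22, 23, 22]` → items = [7, 10, 22, 23, 22]
`items.append(77)` → items = [7, 10, 22, 23, 22, 77]
`items.pop(0)` → items = [10, 22, 23, 22, 77]
`items[1] = items[0] + items[-1]` → items = [10, 87, 23, 22, 77]
`result = items` → result = [10, 87, 23, 22, 77]
So result = [10, 87, 23, 22, 77]

Answer: [10, 87, 23, 22, 77]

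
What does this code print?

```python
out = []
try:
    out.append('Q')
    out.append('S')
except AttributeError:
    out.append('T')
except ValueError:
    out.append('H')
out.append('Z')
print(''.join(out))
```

Execution trace: 'Q' (try body) → 'S' (try body, no exception) → 'Z' (after the try/except). Output: QSZ

Answer: QSZ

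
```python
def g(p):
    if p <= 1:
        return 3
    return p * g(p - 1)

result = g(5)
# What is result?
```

g(5) = 5 * 4 * 3 * 2 * 3 = 360

Answer: 360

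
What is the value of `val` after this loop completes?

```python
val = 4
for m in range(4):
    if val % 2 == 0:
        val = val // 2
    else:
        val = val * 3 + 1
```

Collatz-style transformation from 4
`val` takes the values: 4 → 2 → 1 → 4 → 2

Answer: 2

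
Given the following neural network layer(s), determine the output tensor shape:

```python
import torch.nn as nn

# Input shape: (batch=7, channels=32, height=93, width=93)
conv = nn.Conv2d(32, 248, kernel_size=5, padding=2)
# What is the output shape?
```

Input: (7, 32, 93, 93) -> Output: (7, 248, 93, 93)

Answer: (7, 248, 93, 93)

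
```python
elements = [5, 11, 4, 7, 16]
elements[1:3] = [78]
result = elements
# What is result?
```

Trace:
`elements = [5, 11, 4, 7, 16]` → elements = [5, 11, 4, 7, 16]
`elements[1:3] = [78]` → elements = [5, 78, 7, 16]
`result = elements` → result = [5, 78, 7, 16]
So result = [5, 78, 7, 16]

Answer: [5, 78, 7, 16]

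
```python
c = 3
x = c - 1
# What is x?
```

Trace:
`c = 3` → c = 3
`x = c - 1` → x = 2
So x = 2

Answer: 2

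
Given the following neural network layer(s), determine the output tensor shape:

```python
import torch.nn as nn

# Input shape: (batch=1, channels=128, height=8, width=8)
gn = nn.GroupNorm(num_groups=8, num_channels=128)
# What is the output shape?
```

Input: (1, 128, 8, 8) -> Output: (1, 128, 8, 8)

Answer: (1, 128, 8, 8)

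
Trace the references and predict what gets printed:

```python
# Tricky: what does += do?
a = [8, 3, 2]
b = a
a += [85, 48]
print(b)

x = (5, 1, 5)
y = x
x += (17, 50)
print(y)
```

Key concept: += behavior differs for mutable vs immutable.
Step by step:
`a = [8, 3, 2]` → a = [8, 3, 2]
`b = a` → b = [8, 3, 2] (same object as a)
`a += [85, 48]` → a = [8, 3, 2, 85, 48] (same object as b); b = [8, 3, 2, 85, 48] (same object as a)
`print(b)` → prints [8, 3, 2, 85, 48]
`x = (5, 1, 5)` → x = (5, 1, 5)
`y = x` → y = (5, 1, 5)
`x += (17, 50)` → x = (5, 1, 5, 17, 50)
`print(y)` → prints (5, 1, 5)

Answer:
[8, 3, 2, 85, 48]
(5, 1, 5)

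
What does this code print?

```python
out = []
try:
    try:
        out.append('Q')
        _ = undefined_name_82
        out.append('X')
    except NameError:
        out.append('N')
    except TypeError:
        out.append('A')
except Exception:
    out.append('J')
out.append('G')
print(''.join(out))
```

Execution trace: 'Q' (inner try body) → 'N' (inner except NameError) → 'G' (after the try/except). Output: QNG

Answer: QNG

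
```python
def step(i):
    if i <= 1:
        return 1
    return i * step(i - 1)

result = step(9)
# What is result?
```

step(9) = 9 * 8 * 7 * 6 * 5 * 4 * 3 * 2 * 1 = 362880

Answer: 362880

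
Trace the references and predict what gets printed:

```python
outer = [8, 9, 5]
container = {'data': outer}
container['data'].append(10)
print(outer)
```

Key concept: dict holds reference to list.
Step by step:
`outer = [8, 9, 5]` → outer = [8, 9, 5]
`container = {'data': outer}` → container = {'data': [8, 9, 5]}
`container['data'].append(10)` → outer = [8, 9, 5, 10]; container = {'data': [8, 9, 5, 10]}
`print(outer)` → prints [8, 9, 5, 10]

Answer: [8, 9, 5, 10]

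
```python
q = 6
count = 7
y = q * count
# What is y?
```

Trace:
`q = 6` → q = 6
`count = 7` → count = 7
`y = q * count` → y = 42
So y = 42

Answer: 42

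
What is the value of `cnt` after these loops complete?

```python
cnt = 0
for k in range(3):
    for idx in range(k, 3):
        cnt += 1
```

Upper triangle: 3 + 2 + ... + 1
`cnt` takes the values: 0 → 1 → 2 → 3 → 4 → 5 → 6

Answer: 6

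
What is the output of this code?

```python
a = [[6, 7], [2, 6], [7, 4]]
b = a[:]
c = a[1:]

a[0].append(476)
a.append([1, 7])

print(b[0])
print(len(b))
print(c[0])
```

Key concept: slice with nested mutation.
Step by step:
`a = [[6, 7], [2, 6], [7, 4]]` → a = [[6, 7], [2, 6], [7, 4]]
`b = a[:]` → b = [[6, 7], [2, 6], [7, 4]]
`c = a[1:]` → c = [[2, 6], [7, 4]]
`a[0].append(476)` → a = [[6, 7, 476], [2, 6], [7, 4]]; b = [[6, 7, 476], [2, 6], [7, 4]]
`a.append([1, 7])` → a = [[6, 7, 476], [2, 6], [7, 4], [1, 7]]
`print(b[0])` → prints [6, 7, 476]
`print(len(b))` → prints 3
`print(c[0])` → prints [2, 6]

Answer:
[6, 7, 476]
3
[2, 6]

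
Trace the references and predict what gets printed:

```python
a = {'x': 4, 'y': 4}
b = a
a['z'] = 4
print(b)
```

Key concept: dict aliasing.
Step by step:
`a = {'x': 4, 'y': 4}` → a = {'x': 4, 'y': 4}
`b = a` → b = {'x': 4, 'y': 4} (same object as a)
`a['z'] = 4` → a = {'x': 4, 'y': 4, 'z': 4} (same object as b); b = {'x': 4, 'y': 4, 'z': 4} (same object as a)
`print(b)` → prints {'x': 4, 'y': 4, 'z': 4}

Answer: {'x': 4, 'y': 4, 'z': 4}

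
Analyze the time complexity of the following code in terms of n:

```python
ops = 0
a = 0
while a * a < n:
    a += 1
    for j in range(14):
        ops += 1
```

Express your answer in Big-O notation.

Each loop level contributes: √n × 1. Multiplying the contributions gives O(√n).

Answer: O(√n)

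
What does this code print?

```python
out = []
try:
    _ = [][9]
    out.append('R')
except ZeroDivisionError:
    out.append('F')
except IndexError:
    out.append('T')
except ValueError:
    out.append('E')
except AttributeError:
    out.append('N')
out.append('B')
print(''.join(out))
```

Execution trace: 'T' (except IndexError) → 'B' (after the try/except). Output: TB

Answer: TB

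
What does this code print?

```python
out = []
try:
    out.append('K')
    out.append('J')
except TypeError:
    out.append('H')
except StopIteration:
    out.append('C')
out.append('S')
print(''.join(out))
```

Execution trace: 'K' (try body) → 'J' (try body, no exception) → 'S' (after the try/except). Output: KJS

Answer: KJS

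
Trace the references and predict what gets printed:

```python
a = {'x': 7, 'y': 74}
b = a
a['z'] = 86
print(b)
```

Key concept: dict aliasing.
Step by step:
`a = {'x': 7, 'y': 74}` → a = {'x': 7, 'y': 74}
`b = a` → b = {'x': 7, 'y': 74} (same object as a)
`a['z'] = 86` → a = {'x': 7, 'y': 74, 'z': 86} (same object as b); b = {'x': 7, 'y': 74, 'z': 86} (same object as a)
`print(b)` → prints {'x': 7, 'y': 74, 'z': 86}

Answer: {'x': 7, 'y': 74, 'z': 86}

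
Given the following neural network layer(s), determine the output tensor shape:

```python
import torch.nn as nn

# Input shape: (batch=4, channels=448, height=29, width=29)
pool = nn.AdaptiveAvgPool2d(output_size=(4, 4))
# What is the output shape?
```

Input: (4, 448, 29, 29) -> Output: (4, 448, 4, 4)

Answer: (4, 448, 4, 4)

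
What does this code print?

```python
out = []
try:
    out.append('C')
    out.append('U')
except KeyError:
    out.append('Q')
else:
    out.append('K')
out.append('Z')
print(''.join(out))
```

Execution trace: 'C' (try body) → 'U' (try body, no exception) → 'K' (else) → 'Z' (after the try/except). Output: CUKZ

Answer: CUKZ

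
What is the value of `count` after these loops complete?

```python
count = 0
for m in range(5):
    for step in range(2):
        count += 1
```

5 * 2 = 10
`count` takes the values: 0 → 1 → 2 → 3 → 4 → 5 → 6 → 7 → 8 → 9 → 10

Answer: 10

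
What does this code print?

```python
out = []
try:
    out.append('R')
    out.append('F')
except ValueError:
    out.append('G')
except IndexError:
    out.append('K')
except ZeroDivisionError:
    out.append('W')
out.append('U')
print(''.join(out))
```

Execution trace: 'R' (try body) → 'F' (try body, no exception) → 'U' (after the try/except). Output: RFU

Answer: RFU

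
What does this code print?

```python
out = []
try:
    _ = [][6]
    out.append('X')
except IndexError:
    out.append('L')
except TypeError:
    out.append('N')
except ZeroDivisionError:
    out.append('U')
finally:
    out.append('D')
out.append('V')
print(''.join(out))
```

Execution trace: 'L' (except IndexError) → 'D' (finally) → 'V' (after the try/except). Output: LDV

Answer: LDV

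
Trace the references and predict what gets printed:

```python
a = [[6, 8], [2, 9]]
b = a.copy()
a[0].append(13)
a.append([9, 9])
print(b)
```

Key concept: shallow copy with nested lists.
Step by step:
`a = [[6, 8], [2, 9]]` → a = [[6, 8], [2, 9]]
`b = a.copy()` → b = [[6, 8], [2, 9]]
`a[0].append(13)` → a = [[6, 8, 13], [2, 9]]; b = [[6, 8, 13], [2, 9]]
`a.append([9, 9])` → a = [[6, 8, 13], [2, 9], [9, 9]]
`print(b)` → prints [[6, 8, 13], [2, 9]]

Answer: [[6, 8, 13], [2, 9]]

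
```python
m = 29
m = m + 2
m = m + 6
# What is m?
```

Trace:
`m = 29` → m = 29
`m = m + 2` → m = 31
`m = m + 6` → m = 37
So m = 37

Answer: 37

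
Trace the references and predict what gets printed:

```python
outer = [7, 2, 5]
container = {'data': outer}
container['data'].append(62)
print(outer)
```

Key concept: dict holds reference to list.
Step by step:
`outer = [7, 2, 5]` → outer = [7, 2, 5]
`container = {'data': outer}` → container = {'data': [7, 2, 5]}
`container['data'].append(62)` → outer = [7, 2, 5, 62]; container = {'data': [7, 2, 5, 62]}
`print(outer)` → prints [7, 2, 5, 62]

Answer: [7, 2, 5, 62]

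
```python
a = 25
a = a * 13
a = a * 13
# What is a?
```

Trace:
`a = 25` → a = 25
`a = a * 13` → a = 325
`a = a * 13` → a = 4225
So a = 4225

Answer: 4225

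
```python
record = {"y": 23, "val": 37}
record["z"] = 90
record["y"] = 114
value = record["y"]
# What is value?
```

Trace:
`record = {"y": 23, "val": 37}` → record = {'y': 23, 'val': 37}
`record["z"] = 90` → record = {'y': 23, 'val': 37, 'z': 90}
`record["y"] = 114` → record = {'y': 114, 'val': 37, 'z': 90}
`value = record["y"]` → value = 114
So value = 114

Answer: 114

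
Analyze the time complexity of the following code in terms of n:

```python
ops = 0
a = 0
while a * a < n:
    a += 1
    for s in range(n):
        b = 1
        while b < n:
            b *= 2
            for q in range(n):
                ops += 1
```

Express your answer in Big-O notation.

Each loop level contributes: √n × n × log n × n. Multiplying the contributions gives O(n^2√n log n).

Answer: O(n^2√n log n)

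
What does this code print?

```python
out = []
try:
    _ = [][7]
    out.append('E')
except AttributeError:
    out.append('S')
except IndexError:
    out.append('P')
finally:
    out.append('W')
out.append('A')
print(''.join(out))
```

Execution trace: 'P' (except IndexError) → 'W' (finally) → 'A' (after the try/except). Output: PWA

Answer: PWA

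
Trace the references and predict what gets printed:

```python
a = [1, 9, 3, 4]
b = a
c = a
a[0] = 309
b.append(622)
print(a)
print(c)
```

Key concept: multiple aliases.
Step by step:
`a = [1, 9, 3, 4]` → a = [1, 9, 3, 4]
`b = a` → b = [1, 9, 3, 4] (same object as a)
`c = a` → c = [1, 9, 3, 4] (same object as a, b)
`a[0] = 309` → a = [309, 9, 3, 4] (same object as b, c); b = [309, 9, 3, 4] (same object as a, c); c = [309, 9, 3, 4] (same object as a, b)
`b.append(622)` → a = [309, 9, 3, 4, 622] (same object as b, c); b = [309, 9, 3, 4, 622] (same object as a, c); c = [309, 9, 3, 4, 622] (same object as a, b)
`print(a)` → prints [309, 9, 3, 4, 622]
`print(c)` → prints [309, 9, 3, 4, 622]

Answer:
[309, 9, 3, 4, 622]
[309, 9, 3, 4, 622]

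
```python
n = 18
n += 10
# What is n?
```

Trace:
`n = 18` → n = 18
`n += 10` → n = 28
So n = 28

Answer: 28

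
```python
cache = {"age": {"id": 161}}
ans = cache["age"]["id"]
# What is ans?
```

Trace:
`cache = {"age": {"id": 161}}` → cache = {'age': {'id': 161}}
`ans = cache["age"]["id"]` → ans = 161
So ans = 161

Answer: 161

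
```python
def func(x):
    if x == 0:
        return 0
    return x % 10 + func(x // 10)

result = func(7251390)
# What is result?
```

Sum of digits of 7251390: 0 + 9 + 3 + 1 + 5 + 2 + 7 = 27

Answer: 27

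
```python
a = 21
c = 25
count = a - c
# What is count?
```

Trace:
`a = 21` → a = 21
`c = 25` → c = 25
`count = a - c` → count = -4
So count = -4

Answer: -4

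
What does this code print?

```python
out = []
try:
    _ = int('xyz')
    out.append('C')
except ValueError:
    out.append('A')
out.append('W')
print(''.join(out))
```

Execution trace: 'A' (except ValueError) → 'W' (after the try/except). Output: AW

Answer: AW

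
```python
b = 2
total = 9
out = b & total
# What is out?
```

Trace:
`b = 2` → b = 2
`total = 9` → total = 9
`out = b & total` → out = 0
So out = 0

Answer: 0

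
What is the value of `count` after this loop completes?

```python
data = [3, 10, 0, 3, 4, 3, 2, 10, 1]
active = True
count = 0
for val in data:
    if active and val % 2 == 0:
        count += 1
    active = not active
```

Count even values at even positions
`count` takes the values: 0 → 1 → 2 → 3

Answer: 3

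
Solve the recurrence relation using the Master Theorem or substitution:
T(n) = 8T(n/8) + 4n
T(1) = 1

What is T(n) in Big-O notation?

By Master Theorem: a=8, b=8, f(n)=4n. Since log_8(8) = 1 and f(n) = Θ(n^1), Case 2 applies. T(n) = O(n log n).

Answer: O(n log n)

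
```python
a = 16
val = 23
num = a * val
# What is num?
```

Trace:
`a = 16` → a = 16
`val = 23` → val = 23
`num = a * val` → num = 368
So num = 368

Answer: 368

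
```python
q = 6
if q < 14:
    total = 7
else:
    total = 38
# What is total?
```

Trace:
`q = 6` → q = 6
`if q < 14: ...` → q < 14 is True → total = 7
So total = 7

Answer: 7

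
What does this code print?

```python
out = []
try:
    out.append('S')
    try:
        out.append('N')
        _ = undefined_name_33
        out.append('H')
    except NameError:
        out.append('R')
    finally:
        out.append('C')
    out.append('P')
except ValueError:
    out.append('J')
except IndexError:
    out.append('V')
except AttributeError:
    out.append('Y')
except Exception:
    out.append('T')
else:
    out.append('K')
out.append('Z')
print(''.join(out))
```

Execution trace: 'S' (try body) → 'N' (inner try body) → 'R' (inner except NameError) → 'C' (inner finally) → 'P' (try body, no exception) → 'K' (else) → 'Z' (after the try/except). Output: SNRCPKZ

Answer: SNRCPKZ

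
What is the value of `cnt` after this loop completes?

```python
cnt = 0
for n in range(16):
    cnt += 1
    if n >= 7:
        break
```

Loop breaks when n reaches 7, cnt is 8
`cnt` takes the values: 0 → 1 → 2 → 3 → 4 → 5 → 6 → 7 → 8

Answer: 8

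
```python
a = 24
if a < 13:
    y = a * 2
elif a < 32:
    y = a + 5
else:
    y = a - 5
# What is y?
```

Trace:
`a = 24` → a = 24
`if a < 13: ...` → a < 13 is False, a < 32 is True → y = 29
So y = 29

Answer: 29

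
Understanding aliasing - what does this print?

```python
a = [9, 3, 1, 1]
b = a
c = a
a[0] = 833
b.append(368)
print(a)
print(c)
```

Key concept: multiple aliases.
Step by step:
`a = [9, 3, 1, 1]` → a = [9, 3, 1, 1]
`b = a` → b = [9, 3, 1, 1] (same object as a)
`c = a` → c = [9, 3, 1, 1] (same object as a, b)
`a[0] = 833` → a = [833, 3, 1, 1] (same object as b, c); b = [833, 3, 1, 1] (same object as a, c); c = [833, 3, 1, 1] (same object as a, b)
`b.append(368)` → a = [833, 3, 1, 1, 368] (same object as b, c); b = [833, 3, 1, 1, 368] (same object as a, c); c = [833, 3, 1, 1, 368] (same object as a, b)
`print(a)` → prints [833, 3, 1, 1, 368]
`print(c)` → prints [833, 3, 1, 1, 368]

Answer:
[833, 3, 1, 1, 368]
[833, 3, 1, 1, 368]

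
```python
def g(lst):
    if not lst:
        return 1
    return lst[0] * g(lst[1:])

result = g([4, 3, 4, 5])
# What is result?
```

Product over [4, 3, 4, 5] = 4 * 3 * 4 * 5 = 240

Answer: 240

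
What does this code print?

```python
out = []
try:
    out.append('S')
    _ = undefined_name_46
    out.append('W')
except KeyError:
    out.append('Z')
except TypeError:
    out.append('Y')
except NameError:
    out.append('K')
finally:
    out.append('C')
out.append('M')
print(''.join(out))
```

Execution trace: 'S' (try body) → 'K' (except NameError) → 'C' (finally) → 'M' (after the try/except). Output: SKCM

Answer: SKCM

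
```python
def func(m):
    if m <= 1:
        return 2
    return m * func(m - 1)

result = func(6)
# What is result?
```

func(6) = 6 * 5 * 4 * 3 * 2 * 2 = 1440

Answer: 1440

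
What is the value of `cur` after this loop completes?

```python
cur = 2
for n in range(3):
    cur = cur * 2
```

Multiply by 2, 3 times: 2 * 2^3 = 16
`cur` takes the values: 2 → 4 → 8 → 16

Answer: 16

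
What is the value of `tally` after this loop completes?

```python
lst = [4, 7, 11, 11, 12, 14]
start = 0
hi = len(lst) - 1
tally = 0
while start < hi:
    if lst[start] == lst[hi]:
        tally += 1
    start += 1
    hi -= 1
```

Count matching pairs from ends
`tally` takes the values: 0 → 1

Answer: 1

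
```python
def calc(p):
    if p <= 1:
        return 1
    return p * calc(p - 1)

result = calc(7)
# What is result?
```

calc(7) = 7 * 6 * 5 * 4 * 3 * 2 * 1 = 5040

Answer: 5040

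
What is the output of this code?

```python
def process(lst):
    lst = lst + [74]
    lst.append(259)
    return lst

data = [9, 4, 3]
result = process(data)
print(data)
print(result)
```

Key concept: rebinding parameter vs mutation.
Step by step:
`data = [9, 4, 3]` → data = [9, 4, 3]
`result = process(data)` → result = [9, 4, 3, 74, 259]
`print(data)` → prints [9, 4, 3]
`print(result)` → prints [9, 4, 3, 74, 259]

Answer:
[9, 4, 3]
[9, 4, 3, 74, 259]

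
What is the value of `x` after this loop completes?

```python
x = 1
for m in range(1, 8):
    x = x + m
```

Start at 1, add 1 through 7
`x` takes the values: 1 → 2 → 4 → 7 → 11 → 16 → 22 → 29

Answer: 29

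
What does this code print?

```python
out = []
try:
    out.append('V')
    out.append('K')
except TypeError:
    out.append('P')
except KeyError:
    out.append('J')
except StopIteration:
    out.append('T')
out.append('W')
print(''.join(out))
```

Execution trace: 'V' (try body) → 'K' (try body, no exception) → 'W' (after the try/except). Output: VKW

Answer: VKW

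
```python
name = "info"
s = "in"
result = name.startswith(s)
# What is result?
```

Trace:
`name = "info"` → name = 'info'
`s = "in"` → s = 'in'
`result = name.startswith(s)` → result = True
So result = True

Answer: True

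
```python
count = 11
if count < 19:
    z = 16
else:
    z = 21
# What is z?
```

Trace:
`count = 11` → count = 11
`if count < 19: ...` → count < 19 is True → z = 16
So z = 16

Answer: 16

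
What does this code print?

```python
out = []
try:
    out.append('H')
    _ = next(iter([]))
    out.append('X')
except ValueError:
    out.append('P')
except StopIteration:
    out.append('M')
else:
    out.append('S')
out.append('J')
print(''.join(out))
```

Execution trace: 'H' (try body) → 'M' (except StopIteration) → 'J' (after the try/except). Output: HMJ

Answer: HMJ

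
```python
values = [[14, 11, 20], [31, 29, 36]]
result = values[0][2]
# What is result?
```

Trace:
`values = [[14, 11, 20], [31, 29, 36]]` → values = [[14, 11, 20], [31, 29, 36]]
`result = values[0][2]` → result = 20
So result = 20

Answer: 20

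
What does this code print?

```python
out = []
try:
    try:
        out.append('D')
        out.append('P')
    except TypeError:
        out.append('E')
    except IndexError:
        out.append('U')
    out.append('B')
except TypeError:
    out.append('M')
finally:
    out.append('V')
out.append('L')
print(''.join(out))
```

Execution trace: 'D' (inner try body) → 'P' (inner try body, no exception) → 'B' (try body, no exception) → 'V' (finally) → 'L' (after the try/except). Output: DPBVL

Answer: DPBVL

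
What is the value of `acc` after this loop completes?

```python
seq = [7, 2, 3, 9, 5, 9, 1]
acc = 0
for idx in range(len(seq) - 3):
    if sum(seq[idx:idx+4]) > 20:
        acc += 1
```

Count windows with sum > 20
`acc` takes the values: 0 → 1 → 2 → 3

Answer: 3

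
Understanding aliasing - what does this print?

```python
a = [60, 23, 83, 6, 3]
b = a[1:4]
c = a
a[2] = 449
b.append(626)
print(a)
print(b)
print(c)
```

Key concept: slice vs alias.
Step by step:
`a = [60, 23, 83, 6, 3]` → a = [60, 23, 83, 6, 3]
`b = a[1:4]` → b = [23, 83, 6]
`c = a` → c = [60, 23, 83, 6, 3] (same object as a)
`a[2] = 449` → a = [60, 23, 449, 6, 3] (same object as c); c = [60, 23, 449, 6, 3] (same object as a)
`b.append(626)` → b = [23, 83, 6, 626]
`print(a)` → prints [60, 23, 449, 6, 3]
`print(b)` → prints [23, 83, 6, 626]
`print(c)` → prints [60, 23, 449, 6, 3]

Answer:
[60, 23, 449, 6, 3]
[23, 83, 6, 626]
[60, 23, 449, 6, 3]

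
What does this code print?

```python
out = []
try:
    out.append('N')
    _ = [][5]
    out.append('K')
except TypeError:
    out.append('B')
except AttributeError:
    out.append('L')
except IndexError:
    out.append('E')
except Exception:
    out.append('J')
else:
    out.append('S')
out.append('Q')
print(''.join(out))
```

Execution trace: 'N' (try body) → 'E' (except IndexError) → 'Q' (after the try/except). Output: NEQ

Answer: NEQ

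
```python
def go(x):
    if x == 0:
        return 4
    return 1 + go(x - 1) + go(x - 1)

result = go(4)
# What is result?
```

go(x) = 1 + 2·go(x-1), go(0)=4. Closed form: (4+1)·2^4 - 1 = 79.

Answer: 79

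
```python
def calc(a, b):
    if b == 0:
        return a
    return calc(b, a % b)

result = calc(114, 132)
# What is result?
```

calc(114, 132) -> calc(132, 114) -> calc(114, 18) -> calc(18, 6) -> calc(6, 0) -> 6

Answer: 6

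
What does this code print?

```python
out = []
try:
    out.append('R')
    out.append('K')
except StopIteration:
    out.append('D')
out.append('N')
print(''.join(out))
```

Execution trace: 'R' (try body) → 'K' (try body, no exception) → 'N' (after the try/except). Output: RKN

Answer: RKN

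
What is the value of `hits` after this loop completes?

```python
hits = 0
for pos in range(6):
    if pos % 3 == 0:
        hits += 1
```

Count numbers divisible by 3 in range(6)
`hits` takes the values: 0 → 1 → 2

Answer: 2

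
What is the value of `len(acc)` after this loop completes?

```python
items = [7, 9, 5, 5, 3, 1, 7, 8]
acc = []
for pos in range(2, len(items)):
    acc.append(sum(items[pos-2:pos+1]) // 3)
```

Number of 3-element averages
`acc` takes the values: [] → [7] → [7, 6] → [7, 6, 4] → [7, 6, 4, 3] → [7, 6, 4, 3, 3] → [7, 6, 4, 3, 3, 5]
So `len(acc)` = 6

Answer: 6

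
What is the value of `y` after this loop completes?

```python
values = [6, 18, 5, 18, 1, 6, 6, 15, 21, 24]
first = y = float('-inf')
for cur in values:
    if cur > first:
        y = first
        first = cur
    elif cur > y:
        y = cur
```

Second largest (with repeats) in [6, 18, 5, 18, 1, 6, 6, 15, 21, 24]
`y` takes the values: -inf → 6 → 18 → 21

Answer: 21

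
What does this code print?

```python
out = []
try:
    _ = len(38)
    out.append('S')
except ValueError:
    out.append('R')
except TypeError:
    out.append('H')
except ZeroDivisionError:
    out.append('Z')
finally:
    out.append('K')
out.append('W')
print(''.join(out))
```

Execution trace: 'H' (except TypeError) → 'K' (finally) → 'W' (after the try/except). Output: HKW

Answer: HKW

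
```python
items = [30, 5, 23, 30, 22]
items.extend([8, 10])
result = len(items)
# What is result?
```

Trace:
`items = [30, 5, 23, 30, 22]` → items = [30, 5, 23, 30, 22]
`items.extend([8, 10])` → items = [30, 5, 23, 30, 22, 8, 10]
`result = len(items)` → result = 7
So result = 7

Answer: 7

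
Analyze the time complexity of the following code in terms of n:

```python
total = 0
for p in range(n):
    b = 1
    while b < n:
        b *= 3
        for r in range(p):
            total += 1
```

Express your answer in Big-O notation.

Each loop level contributes: n × log n × n. Multiplying the contributions gives O(n^2 log n).

Answer: O(n^2 log n)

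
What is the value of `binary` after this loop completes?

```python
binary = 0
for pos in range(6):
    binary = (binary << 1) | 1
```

Build 6 consecutive 1-bits: 0b111111
`binary` takes the values: 0 → 1 → 3 → 7 → 15 → 31 → 63

Answer: 63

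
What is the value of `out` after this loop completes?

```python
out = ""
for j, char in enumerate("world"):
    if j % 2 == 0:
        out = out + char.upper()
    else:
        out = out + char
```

Uppercase even positions in 'world'
`out` takes the values: "" → "W" → "Wo" → "WoR" → "WoRl" → "WoRlD"

Answer: "WoRlD"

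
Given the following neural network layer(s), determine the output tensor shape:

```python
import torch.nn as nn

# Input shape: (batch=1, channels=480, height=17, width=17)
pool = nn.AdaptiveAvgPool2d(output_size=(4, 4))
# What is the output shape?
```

Input: (1, 480, 17, 17) -> Output: (1, 480, 4, 4)

Answer: (1, 480, 4, 4)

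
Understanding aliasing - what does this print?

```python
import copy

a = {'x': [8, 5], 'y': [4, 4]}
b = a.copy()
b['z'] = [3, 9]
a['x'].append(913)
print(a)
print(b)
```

Key concept: shallow copy of dict with mutable values.
Step by step:
`a = {'x': [8, 5], 'y': [4, 4]}` → a = {'x': [8, 5], 'y': [4, 4]}
`b = a.copy()` → b = {'x': [8, 5], 'y': [4, 4]}
`b['z'] = [3, 9]` → b = {'x': [8, 5], 'y': [4, 4], 'z': [3, 9]}
`a['x'].append(913)` → a = {'x': [8, 5, 913], 'y': [4, 4]}; b = {'x': [8, 5, 913], 'y': [4, 4], 'z': [3, 9]}
`print(a)` → prints {'x': [8, 5, 913], 'y': [4, 4]}
`print(b)` → prints {'x': [8, 5, 913], 'y': [4, 4], 'z': [3, 9]}

Answer:
{'x': [8, 5, 913], 'y': [4, 4]}
{'x': [8, 5, 913], 'y': [4, 4], 'z': [3, 9]}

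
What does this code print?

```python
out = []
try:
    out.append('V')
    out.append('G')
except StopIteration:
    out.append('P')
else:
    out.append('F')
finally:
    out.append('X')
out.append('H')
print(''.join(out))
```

Execution trace: 'V' (try body) → 'G' (try body, no exception) → 'F' (else) → 'X' (finally) → 'H' (after the try/except). Output: VGFXH

Answer: VGFXH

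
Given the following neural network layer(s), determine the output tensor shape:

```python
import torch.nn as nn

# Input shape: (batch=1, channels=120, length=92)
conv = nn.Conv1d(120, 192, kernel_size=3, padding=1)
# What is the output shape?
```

Input: (1, 120, 92) -> Output: (1, 192, 92)

Answer: (1, 192, 92)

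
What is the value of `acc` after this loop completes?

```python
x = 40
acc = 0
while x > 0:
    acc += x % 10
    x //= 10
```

Sum digits of 40
`acc` takes the values: 0 → 4

Answer: 4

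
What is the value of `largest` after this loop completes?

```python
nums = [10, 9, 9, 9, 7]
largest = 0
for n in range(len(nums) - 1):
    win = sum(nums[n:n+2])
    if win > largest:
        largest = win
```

Max sum of 2-element window in [10, 9, 9, 9, 7]
`largest` takes the values: 0 → 19

Answer: 19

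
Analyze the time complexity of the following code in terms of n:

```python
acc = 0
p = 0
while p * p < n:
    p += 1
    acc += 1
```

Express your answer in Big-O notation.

Each loop level contributes: √n. Multiplying the contributions gives O(√n).

Answer: O(√n)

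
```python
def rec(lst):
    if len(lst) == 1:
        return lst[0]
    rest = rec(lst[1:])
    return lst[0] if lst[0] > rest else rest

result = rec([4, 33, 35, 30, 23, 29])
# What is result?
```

Recursive max over [4, 33, 35, 30, 23, 29] = 35

Answer: 35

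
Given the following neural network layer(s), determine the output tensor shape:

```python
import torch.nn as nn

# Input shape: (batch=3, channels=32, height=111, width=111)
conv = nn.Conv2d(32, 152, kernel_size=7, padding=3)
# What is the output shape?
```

Input: (3, 32, 111, 111) -> Output: (3, 152, 111, 111)

Answer: (3, 152, 111, 111)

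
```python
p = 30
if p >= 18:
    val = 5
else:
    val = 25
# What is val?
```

Trace:
`p = 30` → p = 30
`if p >= 18: ...` → p >= 18 is True → val = 5
So val = 5

Answer: 5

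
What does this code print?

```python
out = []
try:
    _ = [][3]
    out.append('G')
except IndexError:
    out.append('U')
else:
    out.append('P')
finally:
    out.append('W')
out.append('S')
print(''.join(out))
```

Execution trace: 'U' (except IndexError) → 'W' (finally) → 'S' (after the try/except). Output: UWS

Answer: UWS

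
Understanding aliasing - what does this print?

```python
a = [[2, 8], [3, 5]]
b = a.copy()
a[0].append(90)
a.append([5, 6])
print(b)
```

Key concept: shallow copy with nested lists.
Step by step:
`a = [[2, 8], [3, 5]]` → a = [[2, 8], [3, 5]]
`b = a.copy()` → b = [[2, 8], [3, 5]]
`a[0].append(90)` → a = [[2, 8, 90], [3, 5]]; b = [[2, 8, 90], [3, 5]]
`a.append([5, 6])` → a = [[2, 8, 90], [3, 5], [5, 6]]
`print(b)` → prints [[2, 8, 90], [3, 5]]

Answer: [[2, 8, 90], [3, 5]]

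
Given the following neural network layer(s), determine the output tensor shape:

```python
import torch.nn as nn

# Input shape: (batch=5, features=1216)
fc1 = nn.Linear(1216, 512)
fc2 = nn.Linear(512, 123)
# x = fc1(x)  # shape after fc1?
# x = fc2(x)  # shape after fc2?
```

Input: (5, 1216) -> after fc1: (5, 512) -> Output: (5, 123)

Answer: (5, 123)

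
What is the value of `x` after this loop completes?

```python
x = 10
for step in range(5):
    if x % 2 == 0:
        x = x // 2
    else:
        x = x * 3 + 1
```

Collatz-style transformation from 10
`x` takes the values: 10 → 5 → 16 → 8 → 4 → 2

Answer: 2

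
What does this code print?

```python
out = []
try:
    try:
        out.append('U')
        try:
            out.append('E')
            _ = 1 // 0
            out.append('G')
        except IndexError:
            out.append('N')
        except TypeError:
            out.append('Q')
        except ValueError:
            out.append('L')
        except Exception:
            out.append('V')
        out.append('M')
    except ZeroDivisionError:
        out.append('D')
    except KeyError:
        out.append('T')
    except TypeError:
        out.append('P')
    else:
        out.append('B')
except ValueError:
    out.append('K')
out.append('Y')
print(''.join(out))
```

Execution trace: 'U' (try body) → 'E' (inner try body) → 'V' (inner except Exception) → 'M' (try body, no exception) → 'B' (else) → 'Y' (after the try/except). Output: UEVMBY

Answer: UEVMBY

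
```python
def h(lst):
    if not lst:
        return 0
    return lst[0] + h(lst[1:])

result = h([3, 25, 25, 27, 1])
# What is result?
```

3 + 25 + 25 + 27 + 1 + 0 = 81

Answer: 81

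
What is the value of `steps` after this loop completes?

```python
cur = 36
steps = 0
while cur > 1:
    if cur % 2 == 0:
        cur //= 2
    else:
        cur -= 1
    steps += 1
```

Steps to reduce 36 to 1
`steps` takes the values: 0 → 1 → 2 → 3 → 4 → 5 → 6

Answer: 6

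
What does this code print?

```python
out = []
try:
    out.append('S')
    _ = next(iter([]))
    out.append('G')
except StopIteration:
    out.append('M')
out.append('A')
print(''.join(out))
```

Execution trace: 'S' (try body) → 'M' (except StopIteration) → 'A' (after the try/except). Output: SMA

Answer: SMA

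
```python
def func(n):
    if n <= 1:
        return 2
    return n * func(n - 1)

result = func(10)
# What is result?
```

func(10) = 10 * 9 * 8 * 7 * 6 * 5 * 4 * 3 * 2 * 2 = 7257600

Answer: 7257600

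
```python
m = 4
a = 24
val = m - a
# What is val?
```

Trace:
`m = 4` → m = 4
`a = 24` → a = 24
`val = m - a` → val = -20
So val = -20

Answer: -20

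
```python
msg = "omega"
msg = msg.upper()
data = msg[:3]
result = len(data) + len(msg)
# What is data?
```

Trace:
`msg = "omega"` → msg = 'omega'
`msg = msg.upper()` → msg = 'OMEGA'
`data = msg[:3]` → data = 'OME'
`result = len(data) + len(msg)` → result = 8
So data = 'OME'

Answer: 'OME'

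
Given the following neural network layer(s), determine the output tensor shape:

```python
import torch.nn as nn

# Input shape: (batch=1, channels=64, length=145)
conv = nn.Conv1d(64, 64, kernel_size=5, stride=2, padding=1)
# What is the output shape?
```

Input: (1, 64, 145) -> Output: (1, 64, 72)

Answer: (1, 64, 72)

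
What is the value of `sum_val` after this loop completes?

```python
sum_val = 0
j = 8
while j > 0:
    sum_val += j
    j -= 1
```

Sum 8 down to 1
`sum_val` takes the values: 0 → 8 → 15 → 21 → 26 → 30 → 33 → 35 → 36

Answer: 36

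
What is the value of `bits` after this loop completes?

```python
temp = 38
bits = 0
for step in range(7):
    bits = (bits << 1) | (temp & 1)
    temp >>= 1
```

Reverse lowest 7 bits of 38
`bits` takes the values: 0 → 1 → 3 → 6 → 12 → 25 → 50

Answer: 50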